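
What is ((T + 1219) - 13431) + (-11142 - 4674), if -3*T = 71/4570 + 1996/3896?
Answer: -93568842176/3338385 ≈ -28028.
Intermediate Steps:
T = -587396/3338385 (T = -(71/4570 + 1996/3896)/3 = -(71*(1/4570) + 1996*(1/3896))/3 = -(71/4570 + 499/974)/3 = -⅓*587396/1112795 = -587396/3338385 ≈ -0.17595)
((T + 1219) - 13431) + (-11142 - 4674) = ((-587396/3338385 + 1219) - 13431) + (-11142 - 4674) = (4068903919/3338385 - 13431) - 15816 = -40768945016/3338385 - 15816 = -93568842176/3338385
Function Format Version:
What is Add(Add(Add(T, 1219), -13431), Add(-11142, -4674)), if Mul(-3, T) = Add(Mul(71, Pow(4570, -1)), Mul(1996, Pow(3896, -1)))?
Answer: Rational(-93568842176, 3338385) ≈ -28028.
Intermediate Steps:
T = Rational(-587396, 3338385) (T = Mul(Rational(-1, 3), Add(Mul(71, Pow(4570, -1)), Mul(1996, Pow(3896, -1)))) = Mul(Rational(-1, 3), Add(Mul(71, Rational(1, 4570)), Mul(1996, Rational(1, 3896)))) = Mul(Rational(-1, 3), Add(Rational(71, 4570), Rational(499, 974))) = Mul(Rational(-1, 3), Rational(587396, 1112795)) = Rational(-587396, 3338385) ≈ -0.17595)
Add(Add(Add(T, 1219), -13431), Add(-11142, -4674)) = Add(Add(Add(Rational(-587396, 3338385), 1219), -13431), Add(-11142, -4674)) = Add(Add(Rational(4068903919, 3338385), -13431), -15816) = Add(Rational(-40768945016, 3338385), -15816) = Rational(-93568842176, 3338385)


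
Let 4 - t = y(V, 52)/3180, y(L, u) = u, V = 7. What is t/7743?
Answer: 3167/6155685 ≈ 0.00051448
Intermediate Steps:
t = 3167/795 (t = 4 - 52/3180 = 4 - 1*13/795 = 4 - 13/795 = 3167/795 ≈ 3.9836)
t/7743 = (3167/795)/7743 = (3167/795)*(1/7743) = 3167/6155685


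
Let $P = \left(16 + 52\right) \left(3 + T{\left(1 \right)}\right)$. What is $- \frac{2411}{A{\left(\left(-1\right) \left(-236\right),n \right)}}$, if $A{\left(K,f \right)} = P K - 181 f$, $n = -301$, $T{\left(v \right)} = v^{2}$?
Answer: $- \frac{2411}{118673} \approx -0.020316$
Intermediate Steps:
$P = 272$ ($P = \left(16 + 52\right) \left(3 + 1^{2}\right) = 68 \left(3 + 1\right) = 68 \cdot 4 = 272$)
$A{\left(K,f \right)} = - 181 f + 272 K$ ($A{\left(K,f \right)} = 272 K - 181 f = - 181 f + 272 K$)
$- \frac{2411}{A{\left(\left(-1\right) \left(-236\right),n \right)}} = - \frac{2411}{\left(-181\right) \left(-301\right) + 272 \left(\left(-1\right) \left(-236\right)\right)} = - \frac{2411}{54481 + 272 \cdot 236} = - \frac{2411}{54481 + 64192} = - \frac{2411}{118673}$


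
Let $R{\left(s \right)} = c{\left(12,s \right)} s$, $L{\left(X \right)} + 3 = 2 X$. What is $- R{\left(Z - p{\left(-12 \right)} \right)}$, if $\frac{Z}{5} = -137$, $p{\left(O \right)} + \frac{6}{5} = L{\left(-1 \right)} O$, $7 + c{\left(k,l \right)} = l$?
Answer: $- \frac{13961126}{25} \approx -5.5845 \cdot 10^{5}$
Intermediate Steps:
$c{\left(k,l \right)} = -7 + l$
$L{\left(X \right)} = -3 + 2 X$
$p{\left(O \right)} = - \frac{6}{5} - 5 O$ ($p{\left(O \right)} = - \frac{6}{5} + \left(-3 + 2 \left(-1\right)\right) O = - \frac{6}{5} + \left(-3 - 2\right) O = - \frac{6}{5} - 5 O$)
$Z = -685$ ($Z = 5 \left(-137\right) = -685$)
$R{\left(s \right)} = s \left(-7 + s\right)$ ($R{\left(s \right)} = \left(-7 + s\right) s = s \left(-7 + s\right)$)
$- R{\left(Z - p{\left(-12 \right)} \right)} = - \left(-685 - \left(- \frac{6}{5} - -60\right)\right) \left(-7 - \left(\frac{3419}{5} + 60\right)\right) = - \left(-685 - \left(- \frac{6}{5} + 60\right)\right) \left(-7 - \frac{3719}{5}\right) = - \left(-685 - \frac{294}{5}\right) \left(-7 - \frac{3719}{5}\right) = - \frac{\left(-3719\right) \left(-7 - \frac{3719}{5}\right)}{5} = - \frac{\left(-3719\right) \left(-3754\right)}{5 \cdot 5} = \left(-1\right) \frac{13961126}{25} = - \frac{13961126}{25}$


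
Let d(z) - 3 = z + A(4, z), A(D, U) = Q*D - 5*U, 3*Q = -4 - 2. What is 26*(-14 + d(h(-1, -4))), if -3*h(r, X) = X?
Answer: -1898/3 ≈ -632.67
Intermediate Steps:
Q = -2 (Q = (-4 - 2)/3 = (⅓)*(-6) = -2)
h(r, X) = -X/3
A(D, U) = -5*U - 2*D (A(D, U) = -2*D - 5*U = -5*U - 2*D)
d(z) = -5 - 4*z (d(z) = 3 + (z + (-5*z - 2*4)) = 3 + (z + (-5*z - 8)) = 3 + (z + (-8 - 5*z)) = 3 + (-8 - 4*z) = -5 - 4*z)
26*(-14 + d(h(-1, -4))) = 26*(-14 + (-5 - (-4)*(-4)/3)) = 26*(-14 + (-5 - 4*4/3)) = 26*(-14 + (-5 - 16/3)) = 26*(-14 - 31/3) = 26*(-73/3) = -1898/3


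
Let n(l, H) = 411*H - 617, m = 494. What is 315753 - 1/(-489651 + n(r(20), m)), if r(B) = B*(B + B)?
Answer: 90694997203/287234 ≈ 3.1575e+5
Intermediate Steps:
r(B) = 2*B² (r(B) = B*(2*B) = 2*B²)
n(l, H) = -617 + 411*H
315753 - 1/(-489651 + n(r(20), m)) = 315753 - 1/(-489651 + (-617 + 411*494)) = 315753 - 1/(-489651 + (-617 + 203034)) = 315753 - 1/(-489651 + 202417) = 315753 - 1/(-287234) = 315753 - 1*(-1/287234) = 315753 + 1/287234 = 90694997203/287234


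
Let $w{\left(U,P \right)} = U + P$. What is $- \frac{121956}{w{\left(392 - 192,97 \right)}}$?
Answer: $- \frac{40652}{99} \approx -410.63$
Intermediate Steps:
$w{\left(U,P \right)} = P + U$
$- \frac{121956}{w{\left(392 - 192,97 \right)}} = - \frac{121956}{97 + \left(392 - 192\right)} = - \frac{121956}{97 + 200} = - \frac{121956}{297} = \left(-121956\right) \frac{1}{297} = - \frac{40652}{99}$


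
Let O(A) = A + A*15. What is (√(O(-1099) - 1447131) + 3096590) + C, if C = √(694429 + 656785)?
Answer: 3096590 + √1351214 + I*√1464715 ≈ 3.0978e+6 + 1210.3*I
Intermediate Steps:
O(A) = 16*A (O(A) = A + 15*A = 16*A)
C = √1351214 ≈ 1162.4
(√(O(-1099) - 1447131) + 3096590) + C = (√(16*(-1099) - 1447131) + 3096590) + √1351214 = (√(-17584 - 1447131) + 3096590) + √1351214 = (√(-1464715) + 3096590) + √1351214 = (I*√1464715 + 3096590) + √1351214 = (3096590 + I*√1464715) + √1351214 = 3096590 + √1351214 + I*√1464715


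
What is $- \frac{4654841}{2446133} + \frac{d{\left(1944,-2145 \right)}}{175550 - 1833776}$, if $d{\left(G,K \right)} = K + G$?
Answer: $- \frac{2572762233111}{1352080446686} \approx -1.9028$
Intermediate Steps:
$d{\left(G,K \right)} = G + K$
$- \frac{4654841}{2446133} + \frac{d{\left(1944,-2145 \right)}}{175550 - 1833776} = - \frac{4654841}{2446133} + \frac{1944 - 2145}{175550 - 1833776} = \left(-4654841\right) \frac{1}{2446133} - \frac{201}{175550 - 1833776} = - \frac{4654841}{2446133} - \frac{201}{-1658226} = - \frac{4654841}{2446133} - - \frac{67}{552742} = - \frac{4654841}{2446133} + \frac{67}{552742} = - \frac{2572762233111}{1352080446686}$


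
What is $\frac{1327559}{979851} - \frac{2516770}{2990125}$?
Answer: $\frac{300701550721}{585975394275} \approx 0.51316$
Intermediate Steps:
$\frac{1327559}{979851} - \frac{2516770}{2990125} = 1327559 \cdot \frac{1}{979851} - \frac{503354}{598025} = \frac{1327559}{979851} - \frac{503354}{598025} = \frac{300701550721}{585975394275}$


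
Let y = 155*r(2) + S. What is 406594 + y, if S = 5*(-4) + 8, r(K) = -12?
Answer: 404722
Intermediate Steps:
S = -12 (S = -20 + 8 = -12)
y = -1872 (y = 155*(-12) - 12 = -1860 - 12 = -1872)
406594 + y = 406594 - 1872 = 404722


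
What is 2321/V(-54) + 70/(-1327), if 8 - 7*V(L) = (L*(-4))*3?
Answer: -21604569/849280 ≈ -25.439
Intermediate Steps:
V(L) = 8/7 + 12*L/7 (V(L) = 8/7 - L*(-4)*3/7 = 8/7 - (-4*L)*3/7 = 8/7 - (-12)*L/7 = 8/7 + 12*L/7)
2321/V(-54) + 70/(-1327) = 2321/(8/7 + (12/7)*(-54)) + 70/(-1327) = 2321/(8/7 - 648/7) + 70*(-1/1327) = 2321/(-640/7) - 70/1327 = 2321*(-7/640) - 70/1327 = -16247/640 - 70/1327 = -21604569/849280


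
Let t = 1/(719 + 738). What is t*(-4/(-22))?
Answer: 2/16027 ≈ 0.00012479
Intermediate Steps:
t = 1/1457 ≈ 0.00068634
t*(-4/(-22)) = (-4/(-22))/1457 = (-4*(-1/22))/1457 = (1/1457)*(2/11) = 2/16027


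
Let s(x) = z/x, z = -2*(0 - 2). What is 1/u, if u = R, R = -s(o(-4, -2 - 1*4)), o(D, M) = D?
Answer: 1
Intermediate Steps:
z = 4 (z = -2*(-2) = 4)
s(x) = 4/x
R = 1 (R = -4/(-4) = -4*(-1)/4 = -1*(-1) = 1)
u = 1
1/u = 1/1 = 1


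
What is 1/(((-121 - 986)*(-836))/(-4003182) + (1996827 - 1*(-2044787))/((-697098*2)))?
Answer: -17225988678/53918450285 ≈ -0.31948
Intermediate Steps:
1/(((-121 - 986)*(-836))/(-4003182) + (1996827 - 1*(-2044787))/((-697098*2))) = 1/(-1107*(-836)*(-1/4003182) + (1996827 + 2044787)/(-1394196)) = 1/(925452*(-1/4003182) + 4041614*(-1/1394196)) = 1/(-17138/74133 - 2020807/697098) = 1/(-53918450285/17225988678) = -17225988678/53918450285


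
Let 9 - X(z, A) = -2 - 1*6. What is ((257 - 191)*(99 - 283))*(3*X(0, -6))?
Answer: -619344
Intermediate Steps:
X(z, A) = 17 (X(z, A) = 9 - (-2 - 1*6) = 9 - (-2 - 6) = 9 - 1*(-8) = 9 + 8 = 17)
((257 - 191)*(99 - 283))*(3*X(0, -6)) = ((257 - 191)*(99 - 283))*(3*17) = (66*(-184))*51 = -12144*51 = -619344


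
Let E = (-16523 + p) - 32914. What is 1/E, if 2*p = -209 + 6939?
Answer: -1/46072 ≈ -2.1705e-5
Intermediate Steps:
p = 3365 (p = (-209 + 6939)/2 = (½)*6730 = 3365)
E = -46072 (E = (-16523 + 3365) - 32914 = -13158 - 32914 = -46072)
1/E = 1/(-46072) = -1/46072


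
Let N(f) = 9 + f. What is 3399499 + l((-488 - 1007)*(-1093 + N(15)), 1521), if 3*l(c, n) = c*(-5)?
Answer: 2207722/3 ≈ 7.3591e+5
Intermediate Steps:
l(c, n) = -5*c/3 (l(c, n) = (c*(-5))/3 = (-5*c)/3 = -5*c/3)
3399499 + l((-488 - 1007)*(-1093 + N(15)), 1521) = 3399499 - 5*(-488 - 1007)*(-1093 + (9 + 15))/3 = 3399499 - (-7475)*(-1093 + 24)/3 = 3399499 - (-7475)*(-1069)/3 = 3399499 - 5/3*1598155 = 3399499 - 7990775/3 = 2207722/3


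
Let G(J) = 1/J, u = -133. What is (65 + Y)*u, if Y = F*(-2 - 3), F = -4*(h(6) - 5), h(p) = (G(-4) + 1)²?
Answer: 12635/4 ≈ 3158.8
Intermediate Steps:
G(J) = 1/J
h(p) = 9/16 (h(p) = (1/(-4) + 1)² = (-¼ + 1)² = (¾)² = 9/16)
F = 71/4 (F = -4*(9/16 - 5) = -4*(-71/16) = 71/4 ≈ 17.750)
Y = -355/4 (Y = 71*(-2 - 3)/4 = (71/4)*(-5) = -355/4 ≈ -88.750)
(65 + Y)*u = (65 - 355/4)*(-133) = -95/4*(-133) = 12635/4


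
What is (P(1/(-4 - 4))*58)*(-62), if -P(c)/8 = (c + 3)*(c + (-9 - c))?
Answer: -744372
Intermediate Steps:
P(c) = 216 + 72*c (P(c) = -8*(c + 3)*(c + (-9 - c)) = -8*(3 + c)*(-9) = -8*(-27 - 9*c) = 216 + 72*c)
(P(1/(-4 - 4))*58)*(-62) = ((216 + 72/(-4 - 4))*58)*(-62) = ((216 + 72/(-8))*58)*(-62) = ((216 + 72*(-⅛))*58)*(-62) = ((216 - 9)*58)*(-62) = (207*58)*(-62) = 12006*(-62) = -744372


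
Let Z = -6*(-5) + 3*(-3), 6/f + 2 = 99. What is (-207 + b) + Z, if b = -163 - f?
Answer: -33859/97 ≈ -349.06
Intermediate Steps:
f = 6/97 (f = 6/(-2 + 99) = 6/97 ≈ 0.061856)
b = -15817/97 (b = -163 - 1*6/97 = -163 - 6/97 = -15817/97 ≈ -163.06)
Z = 21 (Z = 30 - 9 = 21)
(-207 + b) + Z = (-207 - 15817/97) + 21 = -35896/97 + 21 = -33859/97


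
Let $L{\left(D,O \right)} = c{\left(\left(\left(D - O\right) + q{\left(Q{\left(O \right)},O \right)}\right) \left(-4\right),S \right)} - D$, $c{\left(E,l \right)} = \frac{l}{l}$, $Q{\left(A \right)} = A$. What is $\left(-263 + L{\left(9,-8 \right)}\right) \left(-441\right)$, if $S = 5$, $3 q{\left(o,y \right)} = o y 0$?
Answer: $119511$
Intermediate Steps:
$q{\left(o,y \right)} = 0$ ($q{\left(o,y \right)} = \frac{o y 0}{3} = \frac{1}{3} \cdot 0 = 0$)
$c{\left(E,l \right)} = 1$
$L{\left(D,O \right)} = 1 - D$
$\left(-263 + L{\left(9,-8 \right)}\right) \left(-441\right) = \left(-263 + \left(1 - 9\right)\right) \left(-441\right) = \left(-263 - 8\right) \left(-441\right) = \left(-271\right) \left(-441\right) = 119511$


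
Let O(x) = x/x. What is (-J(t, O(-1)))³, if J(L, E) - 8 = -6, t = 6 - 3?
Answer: -8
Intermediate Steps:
O(x) = 1
t = 3
J(L, E) = 2 (J(L, E) = 8 - 6 = 2)
(-J(t, O(-1)))³ = (-1*2)³ = (-2)³ = -8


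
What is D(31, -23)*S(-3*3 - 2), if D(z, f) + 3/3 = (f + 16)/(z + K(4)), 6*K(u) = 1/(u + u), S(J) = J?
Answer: 20075/1489 ≈ 13.482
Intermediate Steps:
K(u) = 1/(12*u) (K(u) = 1/(6*(u + u)) = 1/(6*((2*u))) = (1/(2*u))/6 = 1/(12*u))
D(z, f) = -1 + (16 + f)/(1/48 + z) (D(z, f) = -1 + (f + 16)/(z + (1/12)/4) = -1 + (16 + f)/(z + (1/12)*(¼)) = -1 + (16 + f)/(z + 1/48) = -1 + (16 + f)/(1/48 + z))
D(31, -23)*S(-3*3 - 2) = ((767 - 48*31 + 48*(-23))/(1 + 48*31))*(-3*3 - 2) = ((767 - 1488 - 1104)/(1 + 1488))*(-9 - 2) = (-1825/1489)*(-11) = ((1/1489)*(-1825))*(-11) = -1825/1489*(-11) = 20075/1489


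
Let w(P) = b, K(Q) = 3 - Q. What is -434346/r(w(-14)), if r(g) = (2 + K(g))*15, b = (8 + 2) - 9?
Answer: -72391/10 ≈ -7239.1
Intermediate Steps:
b = 1 (b = 10 - 9 = 1)
w(P) = 1
r(g) = 75 - 15*g (r(g) = (2 + (3 - g))*15 = (5 - g)*15 = 75 - 15*g)
-434346/r(w(-14)) = -434346/(75 - 15*1) = -434346/(75 - 15) = -434346/60 = -434346*1/60 = -72391/10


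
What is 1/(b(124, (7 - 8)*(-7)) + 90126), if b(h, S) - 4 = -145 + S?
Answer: 1/89992 ≈ 1.1112e-5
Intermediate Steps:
b(h, S) = -141 + S (b(h, S) = 4 + (-145 + S) = -141 + S)
1/(b(124, (7 - 8)*(-7)) + 90126) = 1/((-141 + (7 - 8)*(-7)) + 90126) = 1/((-141 - 1*(-7)) + 90126) = 1/((-141 + 7) + 90126) = 1/(-134 + 90126) = 1/89992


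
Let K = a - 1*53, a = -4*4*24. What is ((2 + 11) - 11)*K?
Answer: -874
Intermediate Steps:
a = -384 (a = -16*24 = -384)
K = -437 (K = -384 - 1*53 = -384 - 53 = -437)
((2 + 11) - 11)*K = ((2 + 11) - 11)*(-437) = (13 - 11)*(-437) = 2*(-437) = -874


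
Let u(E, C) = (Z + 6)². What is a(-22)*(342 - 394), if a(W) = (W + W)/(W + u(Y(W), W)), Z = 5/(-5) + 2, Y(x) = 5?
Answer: 2288/27 ≈ 84.741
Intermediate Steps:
Z = 1 (Z = 5*(-⅕) + 2 = -1 + 2 = 1)
u(E, C) = 49 (u(E, C) = (1 + 6)² = 7² = 49)
a(W) = 2*W/(49 + W) (a(W) = (W + W)/(W + 49) = (2*W)/(49 + W) = 2*W/(49 + W))
a(-22)*(342 - 394) = (2*(-22)/(49 - 22))*(342 - 394) = (2*(-22)/27)*(-52) = (2*(-22)*(1/27))*(-52) = -44/27*(-52) = 2288/27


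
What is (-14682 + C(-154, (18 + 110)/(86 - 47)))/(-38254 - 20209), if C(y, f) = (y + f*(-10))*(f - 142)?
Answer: -17085938/88922223 ≈ -0.19214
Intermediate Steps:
C(y, f) = (-142 + f)*(y - 10*f) (C(y, f) = (y - 10*f)*(-142 + f) = (-142 + f)*(y - 10*f))
(-14682 + C(-154, (18 + 110)/(86 - 47)))/(-38254 - 20209) = (-14682 + (-142*(-154) - 10*(18 + 110)²/(86 - 47)² + 1420*((18 + 110)/(86 - 47)) + ((18 + 110)/(86 - 47))*(-154)))/(-38254 - 20209) = (-14682 + (21868 - 10*(128/39)² + 1420*(128/39) + (128/39)*(-154)))/(-58463) = (-14682 + (21868 - 10*(128*(1/39))² + 1420*(128*(1/39)) + (128*(1/39))*(-154)))*(-1/58463) = (-14682 + (21868 - 10*(128/39)² + 1420*(128/39) + (128/39)*(-154)))*(-1/58463) = (-14682 + (21868 - 10*16384/1521 + 181760/39 - 19712/39))*(-1/58463) = (-14682 + (21868 - 163840/1521 + 181760/39 - 19712/39))*(-1/58463) = (-14682 + 39417260/1521)*(-1/58463) = (17085938/1521)*(-1/58463) = -17085938/88922223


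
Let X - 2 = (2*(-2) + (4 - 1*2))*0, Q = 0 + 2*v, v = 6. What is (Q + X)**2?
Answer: 196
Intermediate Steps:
Q = 12 (Q = 0 + 2*6 = 0 + 12 = 12)
X = 2 (X = 2 + (2*(-2) + (4 - 1*2))*0 = 2 + (-4 + (4 - 2))*0 = 2 + (-4 + 2)*0 = 2 - 2*0 = 2 + 0 = 2)
(Q + X)**2 = (12 + 2)**2 = 14**2 = 196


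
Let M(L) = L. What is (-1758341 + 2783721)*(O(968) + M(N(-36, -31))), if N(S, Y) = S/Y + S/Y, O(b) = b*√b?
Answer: 73827360/31 + 21836492480*√2 ≈ 3.0884e+10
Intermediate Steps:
O(b) = b^(3/2)
N(S, Y) = 2*S/Y
(-1758341 + 2783721)*(O(968) + M(N(-36, -31))) = (-1758341 + 2783721)*(968^(3/2) + 2*(-36)/(-31)) = 1025380*(21296*√2 + 2*(-36)*(-1/31)) = 1025380*(21296*√2 + 72/31) = 1025380*(72/31 + 21296*√2) = 73827360/31 + 21836492480*√2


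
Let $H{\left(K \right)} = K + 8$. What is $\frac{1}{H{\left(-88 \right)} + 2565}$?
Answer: $\frac{1}{2485} \approx 0.00040241$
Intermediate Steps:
$H{\left(K \right)} = 8 + K$
$\frac{1}{H{\left(-88 \right)} + 2565} = \frac{1}{\left(8 - 88\right) + 2565} = \frac{1}{-80 + 2565} = \frac{1}{2485}$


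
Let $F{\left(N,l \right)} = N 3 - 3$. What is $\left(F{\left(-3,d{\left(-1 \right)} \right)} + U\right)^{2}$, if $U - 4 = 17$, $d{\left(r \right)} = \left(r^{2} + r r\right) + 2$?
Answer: $81$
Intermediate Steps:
$d{\left(r \right)} = 2 + 2 r^{2}$ ($d{\left(r \right)} = \left(r^{2} + r^{2}\right) + 2 = 2 r^{2} + 2 = 2 + 2 r^{2}$)
$F{\left(N,l \right)} = -3 + 3 N$ ($F{\left(N,l \right)} = 3 N - 3 = -3 + 3 N$)
$U = 21$ ($U = 4 + 17 = 21$)
$\left(F{\left(-3,d{\left(-1 \right)} \right)} + U\right)^{2} = \left(\left(-3 + 3 \left(-3\right)\right) + 21\right)^{2} = \left(\left(-3 - 9\right) + 21\right)^{2} = \left(-12 + 21\right)^{2} = 9^{2} = 81$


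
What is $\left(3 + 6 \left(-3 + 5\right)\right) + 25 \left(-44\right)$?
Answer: $-1085$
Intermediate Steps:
$\left(3 + 6 \left(-3 + 5\right)\right) + 25 \left(-44\right) = \left(3 + 6 \cdot 2\right) - 1100 = \left(3 + 12\right) - 1100 = 15 - 1100 = -1085$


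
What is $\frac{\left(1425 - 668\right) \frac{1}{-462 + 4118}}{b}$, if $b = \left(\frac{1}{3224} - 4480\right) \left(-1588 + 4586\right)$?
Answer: $- \frac{305071}{19788863172634} \approx -1.5416 \cdot 10^{-8}$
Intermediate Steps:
$b = - \frac{21650834981}{1612}$ ($b = \left(\frac{1}{3224} - 4480\right) 2998 = \left(- \frac{14443519}{3224}\right) 2998 = - \frac{21650834981}{1612} \approx -1.3431 \cdot 10^{7}$)
$\frac{\left(1425 - 668\right) \frac{1}{-462 + 4118}}{b} = \frac{\left(1425 - 668\right) \frac{1}{-462 + 4118}}{- \frac{21650834981}{1612}} = \frac{757}{3656} \left(- \frac{1612}{21650834981}\right) = - \frac{305071}{19788863172634}$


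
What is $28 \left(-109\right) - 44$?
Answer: $-3096$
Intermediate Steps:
$28 \left(-109\right) - 44 = -3052 - 44 = -3096$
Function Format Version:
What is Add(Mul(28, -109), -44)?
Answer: -3096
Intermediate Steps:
Add(Mul(28, -109), -44) = Add(-3052, -44) = -3096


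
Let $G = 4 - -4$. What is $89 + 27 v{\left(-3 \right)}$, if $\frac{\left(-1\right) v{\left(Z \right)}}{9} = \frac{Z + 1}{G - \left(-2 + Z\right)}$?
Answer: $\frac{1643}{13} \approx 126.38$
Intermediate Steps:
$G = 8$ ($G = 4 + 4 = 8$)
$v{\left(Z \right)} = - \frac{9 \left(1 + Z\right)}{10 - Z}$ ($v{\left(Z \right)} = - 9 \frac{Z + 1}{8 - \left(-2 + Z\right)} = - 9 \frac{1 + Z}{10 - Z} = - \frac{9 \left(1 + Z\right)}{10 - Z}$)
$89 + 27 v{\left(-3 \right)} = 89 + 27 \frac{9 \left(1 - 3\right)}{-10 - 3} = 89 + 27 \cdot 9 \frac{1}{-13} \left(-2\right) = 89 + 27 \cdot 9 \left(- \frac{1}{13}\right) \left(-2\right) = 89 + 27 \cdot \frac{18}{13} = 89 + \frac{486}{13} = \frac{1643}{13}$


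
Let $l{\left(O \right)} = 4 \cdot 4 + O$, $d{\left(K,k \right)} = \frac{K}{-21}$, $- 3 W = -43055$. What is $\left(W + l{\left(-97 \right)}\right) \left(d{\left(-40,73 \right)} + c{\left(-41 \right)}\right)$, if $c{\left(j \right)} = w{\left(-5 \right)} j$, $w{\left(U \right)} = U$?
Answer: $\frac{26574020}{9} \approx 2.9527 \cdot 10^{6}$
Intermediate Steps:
$W = \frac{43055}{3}$ ($W = \left(- \frac{1}{3}\right) \left(-43055\right) = \frac{43055}{3} \approx 14352.0$)
$d{\left(K,k \right)} = - \frac{K}{21}$ ($d{\left(K,k \right)} = K \left(- \frac{1}{21}\right) = - \frac{K}{21}$)
$c{\left(j \right)} = - 5 j$
$l{\left(O \right)} = 16 + O$
$\left(W + l{\left(-97 \right)}\right) \left(d{\left(-40,73 \right)} + c{\left(-41 \right)}\right) = \left(\frac{43055}{3} + \left(16 - 97\right)\right) \left(\left(- \frac{1}{21}\right) \left(-40\right) - -205\right) = \left(\frac{43055}{3} - 81\right) \left(\frac{40}{21} + 205\right) = \frac{42812}{3} \cdot \frac{4345}{21} = \frac{26574020}{9}$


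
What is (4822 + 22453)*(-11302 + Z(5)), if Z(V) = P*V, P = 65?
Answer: -299397675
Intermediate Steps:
Z(V) = 65*V
(4822 + 22453)*(-11302 + Z(5)) = (4822 + 22453)*(-11302 + 65*5) = 27275*(-11302 + 325) = 27275*(-10977) = -299397675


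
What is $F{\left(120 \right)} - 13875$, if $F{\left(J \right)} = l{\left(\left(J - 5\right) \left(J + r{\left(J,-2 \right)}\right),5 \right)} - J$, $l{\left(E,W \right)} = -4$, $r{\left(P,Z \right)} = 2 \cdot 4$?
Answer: $-13999$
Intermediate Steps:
$r{\left(P,Z \right)} = 8$
$F{\left(J \right)} = -4 - J$
$F{\left(120 \right)} - 13875 = \left(-4 - 120\right) - 13875 = -124 - 13875 = -13999$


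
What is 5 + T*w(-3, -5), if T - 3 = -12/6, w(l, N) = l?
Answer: 2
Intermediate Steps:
T = 1 (T = 3 - 12/6 = 3 - 12*⅙ = 3 - 2 = 1)
5 + T*w(-3, -5) = 5 + 1*(-3) = 5 - 3 = 2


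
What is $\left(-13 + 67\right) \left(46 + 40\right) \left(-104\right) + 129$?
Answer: $-482847$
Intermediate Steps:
$\left(-13 + 67\right) \left(46 + 40\right) \left(-104\right) + 129 = 54 \cdot 86 \left(-104\right) + 129 = 4644 \left(-104\right) + 129 = -482976 + 129 = -482847$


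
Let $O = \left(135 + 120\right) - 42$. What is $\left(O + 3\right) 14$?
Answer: $3024$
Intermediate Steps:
$O = 213$ ($O = 255 - 42 = 213$)
$\left(O + 3\right) 14 = \left(213 + 3\right) 14 = 216 \cdot 14 = 3024$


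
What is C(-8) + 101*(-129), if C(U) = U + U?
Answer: -13045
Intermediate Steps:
C(U) = 2*U
C(-8) + 101*(-129) = 2*(-8) + 101*(-129) = -16 - 13029 = -13045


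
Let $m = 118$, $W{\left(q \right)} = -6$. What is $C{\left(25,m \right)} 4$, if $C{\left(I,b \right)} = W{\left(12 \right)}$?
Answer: $-24$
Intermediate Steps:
$C{\left(I,b \right)} = -6$
$C{\left(25,m \right)} 4 = \left(-6\right) 4 = -24$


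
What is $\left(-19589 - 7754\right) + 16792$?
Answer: $-10551$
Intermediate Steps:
$\left(-19589 - 7754\right) + 16792 = -27343 + 16792 = -10551$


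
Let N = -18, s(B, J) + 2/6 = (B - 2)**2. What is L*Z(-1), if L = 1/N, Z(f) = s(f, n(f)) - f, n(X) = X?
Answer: -29/54 ≈ -0.53704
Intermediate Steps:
s(B, J) = -1/3 + (-2 + B)**2 (s(B, J) = -1/3 + (B - 2)**2 = -1/3 + (-2 + B)**2)
Z(f) = -1/3 + (-2 + f)**2 - f (Z(f) = (-1/3 + (-2 + f)**2) - f = -1/3 + (-2 + f)**2 - f)
L = -1/18 (L = 1/(-18) = -1/18 ≈ -0.055556)
L*Z(-1) = -(11/3 + (-1)**2 - 5*(-1))/18 = -(11/3 + 1 + 5)/18 = -1/18*29/3 = -29/54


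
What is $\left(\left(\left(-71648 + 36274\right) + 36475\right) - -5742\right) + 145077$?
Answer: $151920$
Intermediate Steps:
$\left(\left(\left(-71648 + 36274\right) + 36475\right) - -5742\right) + 145077 = \left(\left(-35374 + 36475\right) + \left(-142994 + 148736\right)\right) + 145077 = \left(1101 + 5742\right) + 145077 = 6843 + 145077 = 151920$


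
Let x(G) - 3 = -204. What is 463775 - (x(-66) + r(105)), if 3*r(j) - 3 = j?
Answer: 463940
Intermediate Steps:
x(G) = -201 (x(G) = 3 - 204 = -201)
r(j) = 1 + j/3
463775 - (x(-66) + r(105)) = 463775 - (-201 + (1 + (1/3)*105)) = 463775 - (-201 + (1 + 35)) = 463775 - (-201 + 36) = 463775 - 1*(-165) = 463775 + 165 = 463940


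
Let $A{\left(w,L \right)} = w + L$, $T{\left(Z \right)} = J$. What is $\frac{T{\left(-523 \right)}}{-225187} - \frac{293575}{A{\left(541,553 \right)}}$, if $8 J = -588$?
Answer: $- \frac{33054596558}{123177289} \approx -268.35$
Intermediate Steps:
$J = - \frac{147}{2}$ ($J = \frac{1}{8} \left(-588\right) = - \frac{147}{2} \approx -73.5$)
$T{\left(Z \right)} = - \frac{147}{2}$
$A{\left(w,L \right)} = L + w$
$\frac{T{\left(-523 \right)}}{-225187} - \frac{293575}{A{\left(541,553 \right)}} = - \frac{147}{2 \left(-225187\right)} - \frac{293575}{553 + 541} = \left(- \frac{147}{2}\right) \left(- \frac{1}{225187}\right) - \frac{293575}{1094} = \frac{147}{450374} - \frac{293575}{1094} = - \frac{33054596558}{123177289}$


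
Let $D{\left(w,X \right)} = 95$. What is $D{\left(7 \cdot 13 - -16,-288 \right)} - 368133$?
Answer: $-368038$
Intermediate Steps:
$D{\left(7 \cdot 13 - -16,-288 \right)} - 368133 = 95 - 368133 = -368038$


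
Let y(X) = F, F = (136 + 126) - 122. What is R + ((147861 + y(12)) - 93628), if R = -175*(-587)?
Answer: 157098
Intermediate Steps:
F = 140 (F = 262 - 122 = 140)
y(X) = 140
R = 102725
R + ((147861 + y(12)) - 93628) = 102725 + ((147861 + 140) - 93628) = 102725 + (148001 - 93628) = 102725 + 54373 = 157098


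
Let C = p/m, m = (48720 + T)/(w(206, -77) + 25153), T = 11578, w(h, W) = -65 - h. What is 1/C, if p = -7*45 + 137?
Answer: -30149/2214498 ≈ -0.013614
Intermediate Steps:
m = 30149/12441 (m = (48720 + 11578)/((-65 - 1*206) + 25153) = 60298/((-65 - 206) + 25153) = 60298/(-271 + 25153) = 60298/24882 = 60298*(1/24882) = 30149/12441 ≈ 2.4234)
p = -178 (p = -315 + 137 = -178)
C = -2214498/30149 (C = -178/30149/12441 = -178*12441/30149 = -2214498/30149 ≈ -73.452)
1/C = 1/(-2214498/30149) = -30149/2214498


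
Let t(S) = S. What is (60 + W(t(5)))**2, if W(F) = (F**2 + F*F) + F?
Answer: 13225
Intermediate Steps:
W(F) = F + 2*F**2 (W(F) = (F**2 + F**2) + F = 2*F**2 + F = F + 2*F**2)
(60 + W(t(5)))**2 = (60 + 5*(1 + 2*5))**2 = (60 + 5*(1 + 10))**2 = (60 + 5*11)**2 = (60 + 55)**2 = 115**2 = 13225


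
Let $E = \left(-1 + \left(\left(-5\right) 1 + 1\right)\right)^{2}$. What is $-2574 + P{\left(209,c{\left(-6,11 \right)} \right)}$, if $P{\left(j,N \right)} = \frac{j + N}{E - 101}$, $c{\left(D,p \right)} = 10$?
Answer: $- \frac{195843}{76} \approx -2576.9$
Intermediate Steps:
$E = 25$ ($E = \left(-1 + \left(-5 + 1\right)\right)^{2} = \left(-1 - 4\right)^{2} = \left(-5\right)^{2} = 25$)
$P{\left(j,N \right)} = - \frac{N}{76} - \frac{j}{76}$ ($P{\left(j,N \right)} = \frac{j + N}{25 - 101} = \frac{N + j}{-76} = \left(N + j\right) \left(- \frac{1}{76}\right) = - \frac{N}{76} - \frac{j}{76}$)
$-2574 + P{\left(209,c{\left(-6,11 \right)} \right)} = -2574 - \frac{219}{76} = - \frac{195843}{76}$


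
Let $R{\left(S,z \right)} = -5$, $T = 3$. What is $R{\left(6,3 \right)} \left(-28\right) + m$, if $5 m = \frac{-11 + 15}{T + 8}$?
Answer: $\frac{7704}{55} \approx 140.07$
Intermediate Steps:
$m = \frac{4}{55}$ ($m = \frac{\left(-11 + 15\right) \frac{1}{3 + 8}}{5} = \frac{4 \cdot \frac{1}{11}}{5} = \frac{1}{5} \cdot \frac{4}{11} = \frac{4}{55} \approx 0.072727$)
$R{\left(6,3 \right)} \left(-28\right) + m = \left(-5\right) \left(-28\right) + \frac{4}{55} = 140 + \frac{4}{55} = \frac{7704}{55}$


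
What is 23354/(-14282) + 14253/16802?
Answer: -94416281/119983082 ≈ -0.78691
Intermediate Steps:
23354/(-14282) + 14253/16802 = 23354*(-1/14282) + 14253*(1/16802) = -11677/7141 + 14253/16802 = -94416281/119983082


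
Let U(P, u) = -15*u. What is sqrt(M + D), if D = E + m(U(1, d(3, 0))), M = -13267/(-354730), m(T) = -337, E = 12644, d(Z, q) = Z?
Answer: sqrt(1548636026483210)/354730 ≈ 110.94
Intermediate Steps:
M = 13267/354730 (M = -13267*(-1/354730) = 13267/354730 ≈ 0.037400)
D = 12307 (D = 12644 - 337 = 12307)
sqrt(M + D) = sqrt(13267/354730 + 12307) = sqrt(4365675377/354730) = sqrt(1548636026483210)/354730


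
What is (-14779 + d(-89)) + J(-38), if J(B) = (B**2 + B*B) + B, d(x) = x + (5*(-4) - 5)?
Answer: -12043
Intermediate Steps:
d(x) = -25 + x (d(x) = x + (-20 - 5) = x - 25 = -25 + x)
J(B) = B + 2*B**2 (J(B) = (B**2 + B**2) + B = 2*B**2 + B = B + 2*B**2)
(-14779 + d(-89)) + J(-38) = (-14779 + (-25 - 89)) - 38*(1 + 2*(-38)) = (-14779 - 114) - 38*(1 - 76) = -14893 - 38*(-75) = -14893 + 2850 = -12043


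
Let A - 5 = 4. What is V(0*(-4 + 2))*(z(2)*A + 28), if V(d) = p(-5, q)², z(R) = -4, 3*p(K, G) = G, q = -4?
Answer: -128/9 ≈ -14.222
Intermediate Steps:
A = 9 (A = 5 + 4 = 9)
p(K, G) = G/3
V(d) = 16/9 (V(d) = ((⅓)*(-4))² = (-4/3)² = 16/9)
V(0*(-4 + 2))*(z(2)*A + 28) = 16*(-4*9 + 28)/9 = 16*(-36 + 28)/9 = (16/9)*(-8) = -128/9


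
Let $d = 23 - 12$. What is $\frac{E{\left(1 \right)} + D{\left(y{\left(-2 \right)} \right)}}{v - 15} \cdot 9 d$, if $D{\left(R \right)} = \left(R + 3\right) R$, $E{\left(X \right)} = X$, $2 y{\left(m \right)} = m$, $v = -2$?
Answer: $\frac{99}{17} \approx 5.8235$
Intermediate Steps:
$y{\left(m \right)} = \frac{m}{2}$
$D{\left(R \right)} = R \left(3 + R\right)$ ($D{\left(R \right)} = \left(3 + R\right) R = R \left(3 + R\right)$)
$d = 11$
$\frac{E{\left(1 \right)} + D{\left(y{\left(-2 \right)} \right)}}{v - 15} \cdot 9 d = \frac{1 + \frac{1}{2} \left(-2\right) \left(3 + \frac{1}{2} \left(-2\right)\right)}{-2 - 15} \cdot 9 \cdot 11 = \frac{1 - \left(3 - 1\right)}{-17} \cdot 9 \cdot 11 = \left(1 - 2\right) \left(- \frac{1}{17}\right) 9 \cdot 11 = \left(-1\right) \left(- \frac{1}{17}\right) 9 \cdot 11 = \frac{1}{17} \cdot 9 \cdot 11 = \frac{9}{17} \cdot 11 = \frac{99}{17}$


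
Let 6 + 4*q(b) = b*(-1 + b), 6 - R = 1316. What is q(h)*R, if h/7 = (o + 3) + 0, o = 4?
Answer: -768315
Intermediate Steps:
R = -1310 (R = 6 - 1*1316 = 6 - 1316 = -1310)
h = 49 (h = 7*((4 + 3) + 0) = 7*(7 + 0) = 7*7 = 49)
q(b) = -3/2 + b*(-1 + b)/4 (q(b) = -3/2 + (b*(-1 + b))/4 = -3/2 + b*(-1 + b)/4)
q(h)*R = (-3/2 - ¼*49 + (¼)*49²)*(-1310) = (-3/2 - 49/4 + (¼)*2401)*(-1310) = (-3/2 - 49/4 + 2401/4)*(-1310) = (1173/2)*(-1310) = -768315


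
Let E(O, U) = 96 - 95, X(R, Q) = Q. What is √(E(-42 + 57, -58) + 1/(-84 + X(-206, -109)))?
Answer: 8*√579/193 ≈ 0.99741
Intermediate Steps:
E(O, U) = 1
√(E(-42 + 57, -58) + 1/(-84 + X(-206, -109))) = √(1 + 1/(-84 - 109)) = √(1 + 1/(-193)) = √(1 - 1/193) = √(192/193) = 8*√579/193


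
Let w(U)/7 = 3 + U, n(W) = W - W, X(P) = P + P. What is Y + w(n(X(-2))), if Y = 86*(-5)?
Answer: -409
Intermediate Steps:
X(P) = 2*P
n(W) = 0
w(U) = 21 + 7*U (w(U) = 7*(3 + U) = 21 + 7*U)
Y = -430
Y + w(n(X(-2))) = -430 + (21 + 7*0) = -430 + (21 + 0) = -430 + 21 = -409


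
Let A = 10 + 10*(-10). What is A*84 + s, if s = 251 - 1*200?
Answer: -7509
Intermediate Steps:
s = 51 (s = 251 - 200 = 51)
A = -90 (A = 10 - 100 = -90)
A*84 + s = -90*84 + 51 = -7560 + 51 = -7509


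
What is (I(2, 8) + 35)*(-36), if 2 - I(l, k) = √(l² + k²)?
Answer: -1332 + 72*√17 ≈ -1035.1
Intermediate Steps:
I(l, k) = 2 - √(k² + l²) (I(l, k) = 2 - √(l² + k²) = 2 - √(k² + l²))
(I(2, 8) + 35)*(-36) = ((2 - √(8² + 2²)) + 35)*(-36) = ((2 - √(64 + 4)) + 35)*(-36) = ((2 - √68) + 35)*(-36) = ((2 - 2*√17) + 35)*(-36) = (37 - 2*√17)*(-36) = -1332 + 72*√17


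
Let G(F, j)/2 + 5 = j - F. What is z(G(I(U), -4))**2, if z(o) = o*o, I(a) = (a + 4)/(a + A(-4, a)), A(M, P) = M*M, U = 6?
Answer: 1871773696/14641 ≈ 1.2784e+5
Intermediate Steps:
A(M, P) = M**2
I(a) = (4 + a)/(16 + a) (I(a) = (a + 4)/(a + (-4)**2) = (4 + a)/(a + 16) = (4 + a)/(16 + a))
G(F, j) = -10 - 2*F + 2*j (G(F, j) = -10 + 2*(j - F) = -10 + (-2*F + 2*j) = -10 - 2*F + 2*j)
z(o) = o**2
z(G(I(U), -4))**2 = ((-10 - 2*(4 + 6)/(16 + 6) + 2*(-4))**2)**2 = ((-10 - 2*10/22 - 8)**2)**2 = ((-10 - 10/11 - 8)**2)**2 = ((-208/11)**2)**2 = (43264/121)**2 = 1871773696/14641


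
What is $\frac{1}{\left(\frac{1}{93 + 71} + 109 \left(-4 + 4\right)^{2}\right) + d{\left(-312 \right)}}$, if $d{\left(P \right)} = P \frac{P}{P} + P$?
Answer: $- \frac{164}{102335} \approx -0.0016026$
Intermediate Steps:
$d{\left(P \right)} = 2 P$ ($d{\left(P \right)} = P 1 + P = P + P = 2 P$)
$\frac{1}{\left(\frac{1}{93 + 71} + 109 \left(-4 + 4\right)^{2}\right) + d{\left(-312 \right)}} = \frac{1}{\left(\frac{1}{93 + 71} + 109 \left(-4 + 4\right)^{2}\right) + 2 \left(-312\right)} = \frac{1}{\left(\frac{1}{164} + 109 \cdot 0^{2}\right) - 624} = \frac{1}{\left(\frac{1}{164} + 109 \cdot 0\right) - 624} = \frac{1}{\left(\frac{1}{164} + 0\right) - 624} = \frac{1}{\frac{1}{164} - 624} = \frac{1}{- \frac{102335}{164}} = - \frac{164}{102335}$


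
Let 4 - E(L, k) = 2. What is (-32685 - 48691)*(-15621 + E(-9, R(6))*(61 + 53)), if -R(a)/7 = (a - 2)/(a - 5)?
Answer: 1252620768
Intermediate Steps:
R(a) = -7*(-2 + a)/(-5 + a) (R(a) = -7*(a - 2)/(a - 5) = -7*(-2 + a)/(-5 + a))
E(L, k) = 2 (E(L, k) = 4 - 1*2 = 4 - 2 = 2)
(-32685 - 48691)*(-15621 + E(-9, R(6))*(61 + 53)) = (-32685 - 48691)*(-15621 + 2*(61 + 53)) = -81376*(-15621 + 2*114) = -81376*(-15621 + 228) = -81376*(-15393) = 1252620768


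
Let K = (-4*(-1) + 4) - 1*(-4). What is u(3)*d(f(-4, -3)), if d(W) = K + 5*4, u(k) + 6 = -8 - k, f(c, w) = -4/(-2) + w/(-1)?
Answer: -544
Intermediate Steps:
f(c, w) = 2 - w (f(c, w) = -4*(-1/2) + w*(-1) = 2 - w)
K = 12 (K = (4 + 4) + 4 = 8 + 4 = 12)
u(k) = -14 - k (u(k) = -6 + (-8 - k) = -14 - k)
d(W) = 32 (d(W) = 12 + 5*4 = 12 + 20 = 32)
u(3)*d(f(-4, -3)) = (-14 - 1*3)*32 = (-14 - 3)*32 = -17*32 = -544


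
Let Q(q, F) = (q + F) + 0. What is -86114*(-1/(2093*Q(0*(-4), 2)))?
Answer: 6151/299 ≈ 20.572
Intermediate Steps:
Q(q, F) = F + q (Q(q, F) = (F + q) + 0 = F + q)
-86114*(-1/(2093*Q(0*(-4), 2))) = -86114*(-1/(2093*(2 + 0*(-4)))) = -86114*(-1/(2093*(2 + 0))) = -86114/(2*(-2093)) = -86114/(-4186) = -86114*(-1/4186) = 6151/299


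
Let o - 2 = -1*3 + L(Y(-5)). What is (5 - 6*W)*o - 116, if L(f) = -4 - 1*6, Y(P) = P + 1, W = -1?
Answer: -237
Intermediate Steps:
Y(P) = 1 + P
L(f) = -10 (L(f) = -4 - 6 = -10)
o = -11 (o = 2 + (-1*3 - 10) = 2 + (-3 - 10) = 2 - 13 = -11)
(5 - 6*W)*o - 116 = (5 - 6*(-1))*(-11) - 116 = (5 + 6)*(-11) - 116 = 11*(-11) - 116 = -121 - 116 = -237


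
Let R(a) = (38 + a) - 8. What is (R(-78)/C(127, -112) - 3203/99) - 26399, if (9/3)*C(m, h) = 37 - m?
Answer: -13082728/495 ≈ -26430.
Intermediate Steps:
C(m, h) = 37/3 - m/3 (C(m, h) = (37 - m)/3 = 37/3 - m/3)
R(a) = 30 + a
(R(-78)/C(127, -112) - 3203/99) - 26399 = ((30 - 78)/(37/3 - ⅓*127) - 3203/99) - 26399 = (-48/(37/3 - 127/3) - 3203*1/99) - 26399 = (-48/(-30) - 3203/99) - 26399 = (-48*(-1/30) - 3203/99) - 26399 = (8/5 - 3203/99) - 26399 = -15223/495 - 26399 = -13082728/495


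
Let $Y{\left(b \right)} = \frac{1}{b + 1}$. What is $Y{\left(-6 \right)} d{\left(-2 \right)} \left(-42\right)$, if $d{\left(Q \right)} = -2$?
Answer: $- \frac{84}{5} \approx -16.8$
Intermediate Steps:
$Y{\left(b \right)} = \frac{1}{1 + b}$
$Y{\left(-6 \right)} d{\left(-2 \right)} \left(-42\right) = \frac{1}{1 - 6} \left(-2\right) \left(-42\right) = \frac{1}{-5} \left(-2\right) \left(-42\right) = \left(- \frac{1}{5}\right) \left(-2\right) \left(-42\right) = \frac{2}{5} \left(-42\right) = - \frac{84}{5}$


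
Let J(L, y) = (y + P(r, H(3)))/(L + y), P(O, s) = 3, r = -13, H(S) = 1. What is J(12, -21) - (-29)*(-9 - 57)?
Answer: -1912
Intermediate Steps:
J(L, y) = (3 + y)/(L + y) (J(L, y) = (y + 3)/(L + y) = (3 + y)/(L + y))
J(12, -21) - (-29)*(-9 - 57) = (3 - 21)/(12 - 21) - (-29)*(-9 - 57) = -18/(-9) - (-29)*(-66) = -⅑*(-18) - 1*1914 = 2 - 1914 = -1912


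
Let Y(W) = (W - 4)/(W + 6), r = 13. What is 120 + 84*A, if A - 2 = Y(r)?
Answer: 6228/19 ≈ 327.79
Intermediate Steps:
Y(W) = (-4 + W)/(6 + W)
A = 47/19 (A = 2 + (-4 + 13)/(6 + 13) = 2 + 9/19 = 47/19 ≈ 2.4737)
120 + 84*A = 120 + 84*(47/19) = 120 + 3948/19 = 6228/19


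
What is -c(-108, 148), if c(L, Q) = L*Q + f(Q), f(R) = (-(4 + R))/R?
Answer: 591446/37 ≈ 15985.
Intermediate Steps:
f(R) = (-4 - R)/R
c(L, Q) = L*Q + (-4 - Q)/Q
-c(-108, 148) = -(-1 - 4/148 - 108*148) = -(-1 - 4*1/148 - 15984) = -(-1 - 1/37 - 15984) = -1*(-591446/37) = 591446/37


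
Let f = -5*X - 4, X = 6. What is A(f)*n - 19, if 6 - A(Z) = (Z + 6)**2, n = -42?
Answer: 32657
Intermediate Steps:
f = -34 (f = -5*6 - 4 = -30 - 4 = -34)
A(Z) = 6 - (6 + Z)**2 (A(Z) = 6 - (Z + 6)**2 = 6 - (6 + Z)**2)
A(f)*n - 19 = (6 - (6 - 34)**2)*(-42) - 19 = (6 - 1*(-28)**2)*(-42) - 19 = (6 - 1*784)*(-42) - 19 = (6 - 784)*(-42) - 19 = -778*(-42) - 19 = 32676 - 19 = 32657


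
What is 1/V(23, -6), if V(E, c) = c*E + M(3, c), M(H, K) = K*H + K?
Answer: -1/162 ≈ -0.0061728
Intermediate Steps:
M(H, K) = K + H*K (M(H, K) = H*K + K = K + H*K)
V(E, c) = 4*c + E*c (V(E, c) = c*E + c*(1 + 3) = E*c + c*4 = E*c + 4*c = 4*c + E*c)
1/V(23, -6) = 1/(-6*(4 + 23)) = 1/(-6*27) = 1/(-162) = -1/162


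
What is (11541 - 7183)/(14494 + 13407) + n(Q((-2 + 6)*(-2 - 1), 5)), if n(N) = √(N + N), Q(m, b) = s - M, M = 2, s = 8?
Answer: 4358/27901 + 2*√3 ≈ 3.6203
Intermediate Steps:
Q(m, b) = 6 (Q(m, b) = 8 - 1*2 = 8 - 2 = 6)
n(N) = √2*√N (n(N) = √(2*N) = √2*√N)
(11541 - 7183)/(14494 + 13407) + n(Q((-2 + 6)*(-2 - 1), 5)) = (11541 - 7183)/(14494 + 13407) + √2*√6 = 4358/27901 + 2*√3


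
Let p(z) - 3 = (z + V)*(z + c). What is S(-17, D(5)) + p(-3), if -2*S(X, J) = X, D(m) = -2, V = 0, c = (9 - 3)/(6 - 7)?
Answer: 77/2 ≈ 38.500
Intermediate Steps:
c = -6 (c = 6/(-1) = 6*(-1) = -6)
p(z) = 3 + z*(-6 + z) (p(z) = 3 + (z + 0)*(z - 6) = 3 + z*(-6 + z))
S(X, J) = -X/2
S(-17, D(5)) + p(-3) = -½*(-17) + (3 + (-3)² - 6*(-3)) = 17/2 + (3 + 9 + 18) = 17/2 + 30 = 77/2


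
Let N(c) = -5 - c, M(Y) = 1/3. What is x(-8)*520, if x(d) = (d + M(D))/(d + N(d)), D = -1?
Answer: 2392/3 ≈ 797.33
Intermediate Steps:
M(Y) = 1/3
x(d) = -1/15 - d/5 (x(d) = (d + 1/3)/(d + (-5 - d)) = (1/3 + d)/(-5) = (1/3 + d)*(-1/5) = -1/15 - d/5)
x(-8)*520 = (-1/15 - 1/5*(-8))*520 = (-1/15 + 8/5)*520 = (23/15)*520 = 2392/3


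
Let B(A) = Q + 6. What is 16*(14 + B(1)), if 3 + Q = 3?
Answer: 320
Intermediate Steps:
Q = 0 (Q = -3 + 3 = 0)
B(A) = 6 (B(A) = 0 + 6 = 6)
16*(14 + B(1)) = 16*(14 + 6) = 16*20 = 320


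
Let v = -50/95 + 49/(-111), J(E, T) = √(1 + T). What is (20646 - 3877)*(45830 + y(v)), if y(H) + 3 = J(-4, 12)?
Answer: 768472963 + 16769*√13 ≈ 7.6853e+8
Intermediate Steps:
v = -2041/2109 (v = -50*1/95 + 49*(-1/111) = -10/19 - 49/111 = -2041/2109 ≈ -0.96776)
y(H) = -3 + √13 (y(H) = -3 + √(1 + 12) = -3 + √13)
(20646 - 3877)*(45830 + y(v)) = (20646 - 3877)*(45830 + (-3 + √13)) = 16769*(45827 + √13) = 768472963 + 16769*√13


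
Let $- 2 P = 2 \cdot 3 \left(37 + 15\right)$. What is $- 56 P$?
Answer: $8736$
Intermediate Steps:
$P = -156$ ($P = - \frac{2 \cdot 3 \left(37 + 15\right)}{2} = - \frac{6 \cdot 52}{2} = \left(- \frac{1}{2}\right) 312 = -156$)
$- 56 P = \left(-56\right) \left(-156\right) = 8736$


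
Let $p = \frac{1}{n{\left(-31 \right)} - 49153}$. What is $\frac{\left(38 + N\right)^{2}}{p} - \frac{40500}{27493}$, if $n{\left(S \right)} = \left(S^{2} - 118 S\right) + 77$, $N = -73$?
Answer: $- \frac{1497264009225}{27493} \approx -5.446 \cdot 10^{7}$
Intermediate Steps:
$n{\left(S \right)} = 77 + S^{2} - 118 S$
$p = - \frac{1}{44457}$ ($p = \frac{1}{\left(77 + \left(-31\right)^{2} - -3658\right) - 49153} = \frac{1}{\left(77 + 961 + 3658\right) - 49153} = \frac{1}{4696 - 49153} = \frac{1}{-44457} = - \frac{1}{44457} \approx -2.2494 \cdot 10^{-5}$)
$\frac{\left(38 + N\right)^{2}}{p} - \frac{40500}{27493} = \frac{\left(38 - 73\right)^{2}}{- \frac{1}{44457}} - \frac{40500}{27493} = \left(-35\right)^{2} \left(-44457\right) - \frac{40500}{27493} = 1225 \left(-44457\right) - \frac{40500}{27493} = -54459825 - \frac{40500}{27493} = - \frac{1497264009225}{27493}$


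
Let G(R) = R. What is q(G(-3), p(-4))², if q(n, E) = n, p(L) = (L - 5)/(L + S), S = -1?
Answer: 9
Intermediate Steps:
p(L) = (-5 + L)/(-1 + L) (p(L) = (L - 5)/(L - 1) = (-5 + L)/(-1 + L))
q(G(-3), p(-4))² = (-3)² = 9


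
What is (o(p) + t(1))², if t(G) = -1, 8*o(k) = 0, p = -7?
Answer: 1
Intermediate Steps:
o(k) = 0 (o(k) = (⅛)*0 = 0)
(o(p) + t(1))² = (0 - 1)² = (-1)² = 1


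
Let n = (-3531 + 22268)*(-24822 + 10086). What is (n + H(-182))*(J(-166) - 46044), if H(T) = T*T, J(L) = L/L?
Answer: 12711335406244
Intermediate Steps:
J(L) = 1
H(T) = T²
n = -276108432 (n = 18737*(-14736) = -276108432)
(n + H(-182))*(J(-166) - 46044) = (-276108432 + (-182)²)*(1 - 46044) = (-276108432 + 33124)*(-46043) = -276075308*(-46043) = 12711335406244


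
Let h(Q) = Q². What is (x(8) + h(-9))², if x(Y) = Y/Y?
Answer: 6724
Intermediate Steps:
x(Y) = 1
(x(8) + h(-9))² = (1 + (-9)²)² = (1 + 81)² = 82² = 6724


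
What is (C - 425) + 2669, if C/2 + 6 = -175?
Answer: 1882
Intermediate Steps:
C = -362 (C = -12 + 2*(-175) = -12 - 350 = -362)
(C - 425) + 2669 = (-362 - 425) + 2669 = -787 + 2669 = 1882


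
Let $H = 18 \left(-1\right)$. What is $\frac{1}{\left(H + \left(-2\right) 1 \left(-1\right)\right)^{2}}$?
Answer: $\frac{1}{256} \approx 0.0039063$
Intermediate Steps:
$H = -18$
$\frac{1}{\left(H + \left(-2\right) 1 \left(-1\right)\right)^{2}} = \frac{1}{\left(-18 + \left(-2\right) 1 \left(-1\right)\right)^{2}} = \frac{1}{\left(-18 - -2\right)^{2}} = \frac{1}{\left(-18 + 2\right)^{2}} = \frac{1}{\left(-16\right)^{2}} = \frac{1}{256}$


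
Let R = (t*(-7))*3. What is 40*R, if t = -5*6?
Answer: 25200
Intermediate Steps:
t = -30
R = 630 (R = -30*(-7)*3 = 210*3 = 630)
40*R = 40*630 = 25200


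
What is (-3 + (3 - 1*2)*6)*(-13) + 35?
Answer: -4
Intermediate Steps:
(-3 + (3 - 1*2)*6)*(-13) + 35 = (-3 + (3 - 2)*6)*(-13) + 35 = (-3 + 1*6)*(-13) + 35 = (-3 + 6)*(-13) + 35 = 3*(-13) + 35 = -39 + 35 = -4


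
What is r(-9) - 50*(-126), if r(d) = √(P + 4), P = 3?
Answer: 6300 + √7 ≈ 6302.6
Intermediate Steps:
r(d) = √7 (r(d) = √(3 + 4) = √7)
r(-9) - 50*(-126) = √7 - 50*(-126) = √7 + 6300 = 6300 + √7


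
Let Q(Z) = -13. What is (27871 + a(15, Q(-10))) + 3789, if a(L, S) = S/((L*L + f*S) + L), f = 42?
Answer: 9687973/306 ≈ 31660.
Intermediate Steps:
a(L, S) = S/(L + L**2 + 42*S) (a(L, S) = S/((L*L + 42*S) + L) = S/((L**2 + 42*S) + L) = S/(L + L**2 + 42*S))
(27871 + a(15, Q(-10))) + 3789 = (27871 - 13/(15 + 15**2 + 42*(-13))) + 3789 = (27871 - 13/(15 + 225 - 546)) + 3789 = (27871 - 13/(-306)) + 3789 = (27871 - 13*(-1/306)) + 3789 = (27871 + 13/306) + 3789 = 8528539/306 + 3789 = 9687973/306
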